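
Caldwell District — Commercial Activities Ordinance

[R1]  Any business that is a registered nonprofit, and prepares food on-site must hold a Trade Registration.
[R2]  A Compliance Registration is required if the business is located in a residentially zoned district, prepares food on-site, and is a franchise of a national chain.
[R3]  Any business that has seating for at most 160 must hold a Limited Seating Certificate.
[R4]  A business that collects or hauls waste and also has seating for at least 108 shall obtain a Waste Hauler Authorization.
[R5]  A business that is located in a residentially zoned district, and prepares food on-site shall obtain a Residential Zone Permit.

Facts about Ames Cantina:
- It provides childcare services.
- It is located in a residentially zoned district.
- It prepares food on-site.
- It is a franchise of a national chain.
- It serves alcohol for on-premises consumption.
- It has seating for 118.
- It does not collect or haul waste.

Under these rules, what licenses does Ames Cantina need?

Compliance Registration, Limited Seating Certificate, Residential Zone Permit

[R1] is a franchise of a national chain (not: is a registered nonprofit); prepares food on-site → Trade Registration not required.
[R2] is located in a residentially zoned district; prepares food on-site; is a franchise of a national chain → Compliance Registration required.
[R3] seating 118 ≤ 160 → Limited Seating Certificate required.
[R4] does not collect or haul waste; seating 118 ≥ 108 → Waste Hauler Authorization not required.
[R5] is located in a residentially zoned district; prepares food on-site → Residential Zone Permit required.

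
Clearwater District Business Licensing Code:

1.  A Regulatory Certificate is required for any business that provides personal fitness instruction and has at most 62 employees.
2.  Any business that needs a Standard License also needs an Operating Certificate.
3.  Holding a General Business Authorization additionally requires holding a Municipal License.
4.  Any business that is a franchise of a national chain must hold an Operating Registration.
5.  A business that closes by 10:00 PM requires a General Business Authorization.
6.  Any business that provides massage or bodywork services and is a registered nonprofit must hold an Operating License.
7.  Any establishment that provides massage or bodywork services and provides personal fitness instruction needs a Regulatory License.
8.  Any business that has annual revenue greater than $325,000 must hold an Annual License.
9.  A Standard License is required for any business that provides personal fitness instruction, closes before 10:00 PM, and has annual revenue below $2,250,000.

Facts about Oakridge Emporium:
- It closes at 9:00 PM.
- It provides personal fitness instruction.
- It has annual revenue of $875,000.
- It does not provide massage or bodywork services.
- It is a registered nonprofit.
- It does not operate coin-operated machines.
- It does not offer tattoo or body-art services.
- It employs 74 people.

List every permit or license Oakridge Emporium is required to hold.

Annual License, General Business Authorization, Municipal License, Operating Certificate, Standard License

1. provides personal fitness instruction; employees 74 > 62 → Regulatory Certificate not required.
2. Standard License is required → Operating Certificate also required.
3. General Business Authorization is required → Municipal License also required.
4. is a registered nonprofit (not: is a franchise of a national chain) → Operating Registration not required.
5. closes 9:00 PM, at/before 10:00 PM → General Business Authorization required.
6. does not provide massage or bodywork services; is a registered nonprofit → Operating License not required.
7. does not provide massage or bodywork services; provides personal fitness instruction → Regulatory License not required.
8. revenue $875,000 > $325,000 → Annual License required.
9. provides personal fitness instruction; closes 9:00 PM, at/before 10:00 PM; revenue $875,000 < $2,250,000 → Standard License required.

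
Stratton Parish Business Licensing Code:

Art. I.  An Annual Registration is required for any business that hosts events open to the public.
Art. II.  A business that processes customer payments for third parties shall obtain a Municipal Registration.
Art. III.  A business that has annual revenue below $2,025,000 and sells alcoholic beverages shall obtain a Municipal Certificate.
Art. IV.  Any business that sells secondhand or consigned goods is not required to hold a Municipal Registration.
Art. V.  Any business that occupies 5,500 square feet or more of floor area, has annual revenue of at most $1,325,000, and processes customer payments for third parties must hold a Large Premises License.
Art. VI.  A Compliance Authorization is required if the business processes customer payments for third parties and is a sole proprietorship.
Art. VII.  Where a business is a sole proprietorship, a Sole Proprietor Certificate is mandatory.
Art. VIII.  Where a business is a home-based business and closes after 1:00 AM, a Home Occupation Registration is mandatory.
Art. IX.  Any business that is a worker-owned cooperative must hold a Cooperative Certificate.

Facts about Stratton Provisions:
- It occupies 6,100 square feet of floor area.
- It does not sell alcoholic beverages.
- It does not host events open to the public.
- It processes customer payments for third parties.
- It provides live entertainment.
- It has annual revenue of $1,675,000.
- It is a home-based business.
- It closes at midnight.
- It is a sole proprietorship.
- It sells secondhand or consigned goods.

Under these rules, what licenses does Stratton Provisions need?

Compliance Authorization, Sole Proprietor Certificate

Art. I. does not host events open to the public → Annual Registration not required.
Art. II. processes customer payments for third parties → Municipal Registration required.
Art. III. revenue $1,675,000 < $2,025,000; does not sell alcoholic beverages → Municipal Certificate not required.
Art. IV. sells secondhand or consigned goods → exempt from Municipal Registration.
Art. V. floor area 6,100 square feet ≥ 5,500 square feet; revenue $1,675,000 > $1,325,000; processes customer payments for third parties → Large Premises License not required.
Art. VI. processes customer payments for third parties; is a sole proprietorship → Compliance Authorization required.
Art. VII. is a sole proprietorship → Sole Proprietor Certificate required.
Art. VIII. is a home-based business; closes midnight, at/before 1:00 AM → Home Occupation Registration not required.
Art. IX. is a sole proprietorship (not: is a worker-owned cooperative) → Cooperative Certificate not required.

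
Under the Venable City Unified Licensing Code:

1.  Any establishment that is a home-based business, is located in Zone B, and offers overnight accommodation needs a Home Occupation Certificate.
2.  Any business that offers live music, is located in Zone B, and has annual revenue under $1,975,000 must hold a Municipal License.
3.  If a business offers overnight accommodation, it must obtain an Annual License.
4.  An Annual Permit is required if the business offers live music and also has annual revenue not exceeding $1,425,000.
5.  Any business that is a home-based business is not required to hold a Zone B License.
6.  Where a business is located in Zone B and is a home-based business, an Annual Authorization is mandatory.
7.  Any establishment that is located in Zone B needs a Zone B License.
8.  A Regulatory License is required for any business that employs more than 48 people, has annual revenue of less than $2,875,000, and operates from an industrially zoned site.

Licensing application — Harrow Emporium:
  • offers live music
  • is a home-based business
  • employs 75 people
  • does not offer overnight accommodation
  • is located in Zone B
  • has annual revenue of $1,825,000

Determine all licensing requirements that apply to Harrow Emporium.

1. is a home-based business; is located in Zone B; does not offer overnight accommodation → Home Occupation Certificate not required.
2. offers live music; is located in Zone B; revenue $1,825,000 < $1,975,000 → Municipal License required.
3. does not offer overnight accommodation → Annual License not required.
4. offers live music; revenue $1,825,000 > $1,425,000 → Annual Permit not required.
5. is a home-based business → exempt from Zone B License.
6. is located in Zone B; is a home-based business → Annual Authorization required.
7. is located in Zone B → Zone B License required.
8. employees 75 > 48; revenue $1,825,000 < $2,875,000; is a home-based business (not: operates from an industrially zoned site) → Regulatory License not required.

Annual Authorization, Municipal License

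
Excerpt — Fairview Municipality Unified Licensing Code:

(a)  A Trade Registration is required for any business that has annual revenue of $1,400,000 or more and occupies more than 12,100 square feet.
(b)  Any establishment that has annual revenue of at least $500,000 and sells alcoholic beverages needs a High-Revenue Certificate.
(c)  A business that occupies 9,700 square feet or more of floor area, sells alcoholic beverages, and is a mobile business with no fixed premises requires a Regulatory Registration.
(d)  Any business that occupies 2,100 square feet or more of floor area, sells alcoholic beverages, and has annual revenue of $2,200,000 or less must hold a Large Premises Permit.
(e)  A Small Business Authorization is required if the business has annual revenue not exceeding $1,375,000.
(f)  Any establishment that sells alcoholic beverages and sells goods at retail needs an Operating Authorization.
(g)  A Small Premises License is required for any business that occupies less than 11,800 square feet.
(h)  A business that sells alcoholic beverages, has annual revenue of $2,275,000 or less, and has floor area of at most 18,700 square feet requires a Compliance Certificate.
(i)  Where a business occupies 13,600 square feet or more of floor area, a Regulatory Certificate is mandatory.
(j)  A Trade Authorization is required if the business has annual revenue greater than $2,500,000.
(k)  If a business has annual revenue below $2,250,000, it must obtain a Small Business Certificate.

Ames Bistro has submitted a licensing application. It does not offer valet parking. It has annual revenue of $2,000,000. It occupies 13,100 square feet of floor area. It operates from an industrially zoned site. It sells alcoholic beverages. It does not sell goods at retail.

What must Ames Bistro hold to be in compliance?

Compliance Certificate, High-Revenue Certificate, Large Premises Permit, Small Business Certificate, Trade Registration

(a) revenue $2,000,000 ≥ $1,400,000; floor area 13,100 square feet > 12,100 square feet → Trade Registration required.
(b) revenue $2,000,000 ≥ $500,000; sells alcoholic beverages → High-Revenue Certificate required.
(c) floor area 13,100 square feet ≥ 9,700 square feet; sells alcoholic beverages; operates from an industrially zoned site (not: is a mobile business with no fixed premises) → Regulatory Registration not required.
(d) floor area 13,100 square feet ≥ 2,100 square feet; sells alcoholic beverages; revenue $2,000,000 ≤ $2,200,000 → Large Premises Permit required.
(e) revenue $2,000,000 > $1,375,000 → Small Business Authorization not required.
(f) sells alcoholic beverages; does not sell goods at retail → Operating Authorization not required.
(g) floor area 13,100 square feet ≥ 11,800 square feet → Small Premises License not required.
(h) sells alcoholic beverages; revenue $2,000,000 ≤ $2,275,000; floor area 13,100 square feet ≤ 18,700 square feet → Compliance Certificate required.
(i) floor area 13,100 square feet < 13,600 square feet → Regulatory Certificate not required.
(j) revenue $2,000,000 ≤ $2,500,000 → Trade Authorization not required.
(k) revenue $2,000,000 < $2,250,000 → Small Business Certificate required.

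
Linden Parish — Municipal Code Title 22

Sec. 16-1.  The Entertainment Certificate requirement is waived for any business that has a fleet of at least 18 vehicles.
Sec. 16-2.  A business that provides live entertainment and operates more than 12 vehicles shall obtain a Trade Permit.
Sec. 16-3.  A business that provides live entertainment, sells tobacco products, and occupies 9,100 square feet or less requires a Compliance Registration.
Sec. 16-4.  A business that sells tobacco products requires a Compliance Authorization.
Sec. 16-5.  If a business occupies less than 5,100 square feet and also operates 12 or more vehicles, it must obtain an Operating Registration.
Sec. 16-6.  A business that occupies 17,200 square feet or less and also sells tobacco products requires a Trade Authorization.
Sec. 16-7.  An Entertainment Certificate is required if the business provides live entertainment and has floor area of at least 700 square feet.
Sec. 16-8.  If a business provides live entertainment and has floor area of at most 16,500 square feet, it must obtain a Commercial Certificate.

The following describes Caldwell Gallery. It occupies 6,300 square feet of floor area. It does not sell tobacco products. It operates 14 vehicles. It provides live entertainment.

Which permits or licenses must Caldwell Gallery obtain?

Commercial Certificate, Entertainment Certificate, Trade Permit

Sec. 16-1. vehicles 14 < 18 → Entertainment Certificate exemption does not apply.
Sec. 16-2. provides live entertainment; vehicles 14 > 12 → Trade Permit required.
Sec. 16-3. provides live entertainment; does not sell tobacco products; floor area 6,300 square feet ≤ 9,100 square feet → Compliance Registration not required.
Sec. 16-4. does not sell tobacco products → Compliance Authorization not required.
Sec. 16-5. floor area 6,300 square feet ≥ 5,100 square feet; vehicles 14 ≥ 12 → Operating Registration not required.
Sec. 16-6. floor area 6,300 square feet ≤ 17,200 square feet; does not sell tobacco products → Trade Authorization not required.
Sec. 16-7. provides live entertainment; floor area 6,300 square feet ≥ 700 square feet → Entertainment Certificate required.
Sec. 16-8. provides live entertainment; floor area 6,300 square feet ≤ 16,500 square feet → Commercial Certificate required.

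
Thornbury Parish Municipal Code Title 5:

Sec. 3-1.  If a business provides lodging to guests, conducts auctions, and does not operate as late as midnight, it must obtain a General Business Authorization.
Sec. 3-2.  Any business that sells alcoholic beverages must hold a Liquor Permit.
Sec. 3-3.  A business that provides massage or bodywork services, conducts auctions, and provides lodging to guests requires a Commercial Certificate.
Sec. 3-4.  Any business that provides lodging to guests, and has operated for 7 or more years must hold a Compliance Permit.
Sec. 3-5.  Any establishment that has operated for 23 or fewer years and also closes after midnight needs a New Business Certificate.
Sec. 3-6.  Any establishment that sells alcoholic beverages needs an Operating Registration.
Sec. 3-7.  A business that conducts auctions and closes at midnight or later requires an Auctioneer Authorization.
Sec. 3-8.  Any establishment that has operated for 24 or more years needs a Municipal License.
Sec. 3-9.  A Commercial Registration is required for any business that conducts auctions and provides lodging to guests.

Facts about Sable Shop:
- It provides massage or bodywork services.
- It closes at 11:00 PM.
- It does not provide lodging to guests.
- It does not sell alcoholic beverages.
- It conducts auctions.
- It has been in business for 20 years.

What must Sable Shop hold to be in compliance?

None

Sec. 3-1. does not provide lodging to guests; conducts auctions; closes 11:00 PM, at/before midnight → General Business Authorization not required.
Sec. 3-2. does not sell alcoholic beverages → Liquor Permit not required.
Sec. 3-3. provides massage or bodywork services; conducts auctions; does not provide lodging to guests → Commercial Certificate not required.
Sec. 3-4. does not provide lodging to guests; years in business 20 ≥ 7 → Compliance Permit not required.
Sec. 3-5. years in business 20 ≤ 23; closes 11:00 PM, at/before midnight → New Business Certificate not required.
Sec. 3-6. does not sell alcoholic beverages → Operating Registration not required.
Sec. 3-7. conducts auctions; closes 11:00 PM, at/before midnight → Auctioneer Authorization not required.
Sec. 3-8. years in business 20 < 24 → Municipal License not required.
Sec. 3-9. conducts auctions; does not provide lodging to guests → Commercial Registration not required.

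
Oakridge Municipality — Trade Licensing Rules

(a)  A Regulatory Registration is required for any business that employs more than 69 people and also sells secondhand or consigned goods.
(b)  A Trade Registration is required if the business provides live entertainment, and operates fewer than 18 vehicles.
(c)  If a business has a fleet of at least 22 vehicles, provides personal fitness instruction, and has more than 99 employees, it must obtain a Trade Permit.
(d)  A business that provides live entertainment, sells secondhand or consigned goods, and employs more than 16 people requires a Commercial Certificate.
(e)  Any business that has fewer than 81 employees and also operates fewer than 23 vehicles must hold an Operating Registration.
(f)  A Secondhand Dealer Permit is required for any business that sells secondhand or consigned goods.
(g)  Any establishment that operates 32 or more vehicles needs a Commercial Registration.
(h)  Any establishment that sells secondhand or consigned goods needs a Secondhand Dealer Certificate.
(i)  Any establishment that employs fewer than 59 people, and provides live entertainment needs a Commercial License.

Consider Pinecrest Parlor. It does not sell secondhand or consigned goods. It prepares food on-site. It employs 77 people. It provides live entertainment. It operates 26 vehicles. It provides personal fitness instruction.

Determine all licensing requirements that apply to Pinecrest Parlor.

None

(a) employees 77 > 69; does not sell secondhand or consigned goods → Regulatory Registration not required.
(b) provides live entertainment; vehicles 26 ≥ 18 → Trade Registration not required.
(c) vehicles 26 ≥ 22; provides personal fitness instruction; employees 77 ≤ 99 → Trade Permit not required.
(d) provides live entertainment; does not sell secondhand or consigned goods; employees 77 > 16 → Commercial Certificate not required.
(e) employees 77 < 81; vehicles 26 ≥ 23 → Operating Registration not required.
(f) does not sell secondhand or consigned goods → Secondhand Dealer Permit not required.
(g) vehicles 26 < 32 → Commercial Registration not required.
(h) does not sell secondhand or consigned goods → Secondhand Dealer Certificate not required.
(i) employees 77 ≥ 59; provides live entertainment → Commercial License not required.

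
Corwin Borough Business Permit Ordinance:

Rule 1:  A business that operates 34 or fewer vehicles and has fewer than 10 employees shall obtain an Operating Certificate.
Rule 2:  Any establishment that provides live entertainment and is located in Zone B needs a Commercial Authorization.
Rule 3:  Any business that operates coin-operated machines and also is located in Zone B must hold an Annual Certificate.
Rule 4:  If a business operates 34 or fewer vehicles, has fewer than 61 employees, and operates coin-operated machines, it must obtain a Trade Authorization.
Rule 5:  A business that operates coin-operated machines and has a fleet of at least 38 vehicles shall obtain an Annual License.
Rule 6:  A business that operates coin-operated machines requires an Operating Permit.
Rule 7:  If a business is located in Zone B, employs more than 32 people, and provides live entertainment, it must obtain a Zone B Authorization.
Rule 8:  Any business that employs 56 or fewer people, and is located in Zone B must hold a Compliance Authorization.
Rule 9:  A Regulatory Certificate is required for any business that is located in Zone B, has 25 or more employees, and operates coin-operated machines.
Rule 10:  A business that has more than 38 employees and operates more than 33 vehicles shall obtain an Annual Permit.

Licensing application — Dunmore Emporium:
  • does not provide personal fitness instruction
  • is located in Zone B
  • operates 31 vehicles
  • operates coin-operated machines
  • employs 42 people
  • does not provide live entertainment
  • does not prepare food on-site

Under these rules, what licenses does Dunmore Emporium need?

Rule 1: vehicles 31 ≤ 34; employees 42 ≥ 10 → Operating Certificate not required.
Rule 2: does not provide live entertainment; is located in Zone B → Commercial Authorization not required.
Rule 3: operates coin-operated machines; is located in Zone B → Annual Certificate required.
Rule 4: vehicles 31 ≤ 34; employees 42 < 61; operates coin-operated machines → Trade Authorization required.
Rule 5: operates coin-operated machines; vehicles 31 < 38 → Annual License not required.
Rule 6: operates coin-operated machines → Operating Permit required.
Rule 7: is located in Zone B; employees 42 > 32; does not provide live entertainment → Zone B Authorization not required.
Rule 8: employees 42 ≤ 56; is located in Zone B → Compliance Authorization required.
Rule 9: is located in Zone B; employees 42 ≥ 25; operates coin-operated machines → Regulatory Certificate required.
Rule 10: employees 42 > 38; vehicles 31 ≤ 33 → Annual Permit not required.

Annual Certificate, Compliance Authorization, Operating Permit, Regulatory Certificate, Trade Authorization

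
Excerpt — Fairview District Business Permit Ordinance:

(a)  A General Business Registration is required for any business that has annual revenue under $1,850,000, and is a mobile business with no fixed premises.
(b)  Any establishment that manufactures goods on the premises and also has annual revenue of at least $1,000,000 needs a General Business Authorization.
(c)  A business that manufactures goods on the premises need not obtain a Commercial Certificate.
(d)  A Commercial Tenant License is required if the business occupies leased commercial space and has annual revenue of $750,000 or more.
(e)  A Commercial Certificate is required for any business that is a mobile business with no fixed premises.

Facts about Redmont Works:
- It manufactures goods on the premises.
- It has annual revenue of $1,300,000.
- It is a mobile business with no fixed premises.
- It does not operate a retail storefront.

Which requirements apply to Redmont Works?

(a) revenue $1,300,000 < $1,850,000; is a mobile business with no fixed premises → General Business Registration required.
(b) manufactures goods on the premises; revenue $1,300,000 ≥ $1,000,000 → General Business Authorization required.
(c) manufactures goods on the premises → exempt from Commercial Certificate.
(d) is a mobile business with no fixed premises (not: occupies leased commercial space); revenue $1,300,000 ≥ $750,000 → Commercial Tenant License not required.
(e) is a mobile business with no fixed premises → Commercial Certificate required.

General Business Authorization, General Business Registration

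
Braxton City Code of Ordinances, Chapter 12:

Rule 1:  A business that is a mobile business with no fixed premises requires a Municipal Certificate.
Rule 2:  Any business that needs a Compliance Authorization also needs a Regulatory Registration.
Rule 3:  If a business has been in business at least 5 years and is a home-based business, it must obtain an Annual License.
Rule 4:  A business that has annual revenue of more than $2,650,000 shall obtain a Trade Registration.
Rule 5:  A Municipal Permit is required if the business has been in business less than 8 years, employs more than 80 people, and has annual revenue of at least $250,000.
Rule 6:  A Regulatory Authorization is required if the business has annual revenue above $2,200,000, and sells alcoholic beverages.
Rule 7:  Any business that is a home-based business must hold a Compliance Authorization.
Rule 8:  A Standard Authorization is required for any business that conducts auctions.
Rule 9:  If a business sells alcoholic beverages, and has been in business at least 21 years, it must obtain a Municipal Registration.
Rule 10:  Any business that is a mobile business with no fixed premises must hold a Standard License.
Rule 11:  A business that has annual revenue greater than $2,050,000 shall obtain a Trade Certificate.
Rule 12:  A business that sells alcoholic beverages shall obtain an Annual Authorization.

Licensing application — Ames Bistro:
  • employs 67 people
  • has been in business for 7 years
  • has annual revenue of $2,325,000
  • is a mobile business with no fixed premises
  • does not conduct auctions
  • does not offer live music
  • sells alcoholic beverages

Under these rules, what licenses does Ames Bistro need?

Rule 1: is a mobile business with no fixed premises → Municipal Certificate required.
Rule 2: Compliance Authorization is not required → no effect.
Rule 3: years in business 7 ≥ 5; is a mobile business with no fixed premises (not: is a home-based business) → Annual License not required.
Rule 4: revenue $2,325,000 ≤ $2,650,000 → Trade Registration not required.
Rule 5: years in business 7 < 8; employees 67 ≤ 80; revenue $2,325,000 ≥ $250,000 → Municipal Permit not required.
Rule 6: revenue $2,325,000 > $2,200,000; sells alcoholic beverages → Regulatory Authorization required.
Rule 7: is a mobile business with no fixed premises (not: is a home-based business) → Compliance Authorization not required.
Rule 8: does not conduct auctions → Standard Authorization not required.
Rule 9: sells alcoholic beverages; years in business 7 < 21 → Municipal Registration not required.
Rule 10: is a mobile business with no fixed premises → Standard License required.
Rule 11: revenue $2,325,000 > $2,050,000 → Trade Certificate required.
Rule 12: sells alcoholic beverages → Annual Authorization required.

Annual Authorization, Municipal Certificate, Regulatory Authorization, Standard License, Trade Certificate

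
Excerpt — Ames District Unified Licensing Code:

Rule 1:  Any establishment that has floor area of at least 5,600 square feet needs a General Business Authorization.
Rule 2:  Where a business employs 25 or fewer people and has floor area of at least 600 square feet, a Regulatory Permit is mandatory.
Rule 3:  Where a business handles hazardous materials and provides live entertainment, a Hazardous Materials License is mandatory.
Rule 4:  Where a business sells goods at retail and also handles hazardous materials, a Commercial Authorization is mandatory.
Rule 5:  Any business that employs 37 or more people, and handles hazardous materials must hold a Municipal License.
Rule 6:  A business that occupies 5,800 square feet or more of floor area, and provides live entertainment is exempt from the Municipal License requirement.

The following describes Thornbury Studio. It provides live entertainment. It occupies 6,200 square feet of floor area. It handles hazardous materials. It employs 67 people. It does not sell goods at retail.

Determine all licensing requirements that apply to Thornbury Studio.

General Business Authorization, Hazardous Materials License

Rule 1: floor area 6,200 square feet ≥ 5,600 square feet → General Business Authorization required.
Rule 2: employees 67 > 25; floor area 6,200 square feet ≥ 600 square feet → Regulatory Permit not required.
Rule 3: handles hazardous materials; provides live entertainment → Hazardous Materials License required.
Rule 4: does not sell goods at retail; handles hazardous materials → Commercial Authorization not required.
Rule 5: employees 67 ≥ 37; handles hazardous materials → Municipal License required.
Rule 6: floor area 6,200 square feet ≥ 5,800 square feet; provides live entertainment → exempt from Municipal License.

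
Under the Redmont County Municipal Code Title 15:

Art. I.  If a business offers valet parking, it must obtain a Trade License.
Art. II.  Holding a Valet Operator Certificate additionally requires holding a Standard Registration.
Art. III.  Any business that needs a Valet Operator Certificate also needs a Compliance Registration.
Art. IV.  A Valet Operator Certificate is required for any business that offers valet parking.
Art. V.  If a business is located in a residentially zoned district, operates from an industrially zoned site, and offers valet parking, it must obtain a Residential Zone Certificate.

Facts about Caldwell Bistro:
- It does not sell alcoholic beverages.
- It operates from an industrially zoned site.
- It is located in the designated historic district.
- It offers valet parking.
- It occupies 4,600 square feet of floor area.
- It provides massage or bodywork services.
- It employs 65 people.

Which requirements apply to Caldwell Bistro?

Art. I. offers valet parking → Trade License required.
Art. II. Valet Operator Certificate is required → Standard Registration also required.
Art. III. Valet Operator Certificate is required → Compliance Registration also required.
Art. IV. offers valet parking → Valet Operator Certificate required.
Art. V. is located in the designated historic district (not: is located in a residentially zoned district); operates from an industrially zoned site; offers valet parking → Residential Zone Certificate not required.

Compliance Registration, Standard Registration, Trade License, Valet Operator Certificate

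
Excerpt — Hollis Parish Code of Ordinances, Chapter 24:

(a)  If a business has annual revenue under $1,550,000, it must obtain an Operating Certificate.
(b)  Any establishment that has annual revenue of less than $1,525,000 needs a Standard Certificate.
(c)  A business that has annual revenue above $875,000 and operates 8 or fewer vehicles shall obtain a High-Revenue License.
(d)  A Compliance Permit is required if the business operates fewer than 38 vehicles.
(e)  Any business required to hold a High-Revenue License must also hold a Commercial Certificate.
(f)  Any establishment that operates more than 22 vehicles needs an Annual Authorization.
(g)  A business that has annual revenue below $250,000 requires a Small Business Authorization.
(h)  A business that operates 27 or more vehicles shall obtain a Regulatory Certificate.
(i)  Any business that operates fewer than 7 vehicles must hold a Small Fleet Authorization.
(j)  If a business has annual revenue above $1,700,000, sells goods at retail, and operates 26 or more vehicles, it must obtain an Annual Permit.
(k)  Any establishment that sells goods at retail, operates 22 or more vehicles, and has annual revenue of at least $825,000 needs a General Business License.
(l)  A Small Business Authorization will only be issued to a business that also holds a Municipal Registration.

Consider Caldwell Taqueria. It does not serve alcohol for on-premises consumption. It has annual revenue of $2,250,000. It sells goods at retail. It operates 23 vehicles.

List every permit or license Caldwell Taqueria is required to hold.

(a) revenue $2,250,000 ≥ $1,550,000 → Operating Certificate not required.
(b) revenue $2,250,000 ≥ $1,525,000 → Standard Certificate not required.
(c) revenue $2,250,000 > $875,000; vehicles 23 > 8 → High-Revenue License not required.
(d) vehicles 23 < 38 → Compliance Permit required.
(e) High-Revenue License is not required → no effect.
(f) vehicles 23 > 22 → Annual Authorization required.
(g) revenue $2,250,000 ≥ $250,000 → Small Business Authorization not required.
(h) vehicles 23 < 27 → Regulatory Certificate not required.
(i) vehicles 23 ≥ 7 → Small Fleet Authorization not required.
(j) revenue $2,250,000 > $1,700,000; sells goods at retail; vehicles 23 < 26 → Annual Permit not required.
(k) sells goods at retail; vehicles 23 ≥ 22; revenue $2,250,000 ≥ $825,000 → General Business License required.
(l) Small Business Authorization is not required → no effect.

Annual Authorization, Compliance Permit, General Business License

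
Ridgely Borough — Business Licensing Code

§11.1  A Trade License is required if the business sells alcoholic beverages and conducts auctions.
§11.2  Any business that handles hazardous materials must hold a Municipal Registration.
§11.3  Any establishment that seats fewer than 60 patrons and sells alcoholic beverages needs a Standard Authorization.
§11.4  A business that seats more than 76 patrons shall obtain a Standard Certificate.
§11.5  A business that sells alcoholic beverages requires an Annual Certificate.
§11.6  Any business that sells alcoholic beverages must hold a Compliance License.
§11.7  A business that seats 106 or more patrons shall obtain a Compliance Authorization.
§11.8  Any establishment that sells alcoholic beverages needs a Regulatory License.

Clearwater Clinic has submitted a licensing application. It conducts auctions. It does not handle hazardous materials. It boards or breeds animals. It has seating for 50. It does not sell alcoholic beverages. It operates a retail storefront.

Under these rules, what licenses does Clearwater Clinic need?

None

§11.1 does not sell alcoholic beverages; conducts auctions → Trade License not required.
§11.2 does not handle hazardous materials → Municipal Registration not required.
§11.3 seating 50 < 60; does not sell alcoholic beverages → Standard Authorization not required.
§11.4 seating 50 ≤ 76 → Standard Certificate not required.
§11.5 does not sell alcoholic beverages → Annual Certificate not required.
§11.6 does not sell alcoholic beverages → Compliance License not required.
§11.7 seating 50 < 106 → Compliance Authorization not required.
§11.8 does not sell alcoholic beverages → Regulatory License not required.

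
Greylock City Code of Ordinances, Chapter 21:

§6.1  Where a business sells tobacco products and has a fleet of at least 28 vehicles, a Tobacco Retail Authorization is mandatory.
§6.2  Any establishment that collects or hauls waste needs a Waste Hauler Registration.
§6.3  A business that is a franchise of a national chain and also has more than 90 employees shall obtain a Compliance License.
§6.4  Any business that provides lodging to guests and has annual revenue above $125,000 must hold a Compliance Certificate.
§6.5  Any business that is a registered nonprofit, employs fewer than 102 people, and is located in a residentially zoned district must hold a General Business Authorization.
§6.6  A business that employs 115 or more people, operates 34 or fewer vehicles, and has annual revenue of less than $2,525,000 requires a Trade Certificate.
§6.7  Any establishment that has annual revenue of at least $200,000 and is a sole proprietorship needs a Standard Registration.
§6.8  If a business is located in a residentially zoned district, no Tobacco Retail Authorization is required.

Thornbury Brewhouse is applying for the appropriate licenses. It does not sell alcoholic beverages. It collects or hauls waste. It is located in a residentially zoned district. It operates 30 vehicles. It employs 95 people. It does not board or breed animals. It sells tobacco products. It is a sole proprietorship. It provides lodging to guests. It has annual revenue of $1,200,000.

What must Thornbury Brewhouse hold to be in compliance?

§6.1 sells tobacco products; vehicles 30 ≥ 28 → Tobacco Retail Authorization required.
§6.2 collects or hauls waste → Waste Hauler Registration required.
§6.3 is a sole proprietorship (not: is a franchise of a national chain); employees 95 > 90 → Compliance License not required.
§6.4 provides lodging to guests; revenue $1,200,000 > $125,000 → Compliance Certificate required.
§6.5 is a sole proprietorship (not: is a registered nonprofit); employees 95 < 102; is located in a residentially zoned district → General Business Authorization not required.
§6.6 employees 95 < 115; vehicles 30 ≤ 34; revenue $1,200,000 < $2,525,000 → Trade Certificate not required.
§6.7 revenue $1,200,000 ≥ $200,000; is a sole proprietorship → Standard Registration required.
§6.8 is located in a residentially zoned district → exempt from Tobacco Retail Authorization.

Compliance Certificate, Standard Registration, Waste Hauler Registration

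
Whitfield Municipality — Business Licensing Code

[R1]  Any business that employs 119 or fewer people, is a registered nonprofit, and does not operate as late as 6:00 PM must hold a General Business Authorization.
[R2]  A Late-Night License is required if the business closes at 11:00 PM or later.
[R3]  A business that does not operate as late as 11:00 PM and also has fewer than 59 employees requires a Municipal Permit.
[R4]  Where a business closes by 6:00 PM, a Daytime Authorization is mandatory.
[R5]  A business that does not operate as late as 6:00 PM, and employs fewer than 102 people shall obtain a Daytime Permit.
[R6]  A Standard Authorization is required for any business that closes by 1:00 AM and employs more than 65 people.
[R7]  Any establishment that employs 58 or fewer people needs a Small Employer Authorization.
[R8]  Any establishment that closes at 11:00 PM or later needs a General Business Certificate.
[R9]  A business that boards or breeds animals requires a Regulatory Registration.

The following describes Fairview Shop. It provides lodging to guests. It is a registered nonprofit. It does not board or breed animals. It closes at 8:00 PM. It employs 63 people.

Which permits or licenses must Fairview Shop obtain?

[R1] employees 63 ≤ 119; is a registered nonprofit; closes 8:00 PM, after 6:00 PM → General Business Authorization not required.
[R2] closes 8:00 PM, at/before 11:00 PM → Late-Night License not required.
[R3] closes 8:00 PM, at/before 11:00 PM; employees 63 ≥ 59 → Municipal Permit not required.
[R4] closes 8:00 PM, after 6:00 PM → Daytime Authorization not required.
[R5] closes 8:00 PM, after 6:00 PM; employees 63 < 102 → Daytime Permit not required.
[R6] closes 8:00 PM, at/before 1:00 AM; employees 63 ≤ 65 → Standard Authorization not required.
[R7] employees 63 > 58 → Small Employer Authorization not required.
[R8] closes 8:00 PM, at/before 11:00 PM → General Business Certificate not required.
[R9] does not board or breed animals → Regulatory Registration not required.

None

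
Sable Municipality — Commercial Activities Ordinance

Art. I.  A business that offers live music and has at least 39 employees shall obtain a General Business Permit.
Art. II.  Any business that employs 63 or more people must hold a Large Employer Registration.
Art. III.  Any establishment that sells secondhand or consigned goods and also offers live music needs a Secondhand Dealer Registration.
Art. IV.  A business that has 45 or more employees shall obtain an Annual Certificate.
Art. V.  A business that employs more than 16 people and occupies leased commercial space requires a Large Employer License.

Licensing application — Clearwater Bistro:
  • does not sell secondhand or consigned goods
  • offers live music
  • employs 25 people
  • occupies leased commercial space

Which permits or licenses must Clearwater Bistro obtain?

Art. I. offers live music; employees 25 < 39 → General Business Permit not required.
Art. II. employees 25 < 63 → Large Employer Registration not required.
Art. III. does not sell secondhand or consigned goods; offers live music → Secondhand Dealer Registration not required.
Art. IV. employees 25 < 45 → Annual Certificate not required.
Art. V. employees 25 > 16; occupies leased commercial space → Large Employer License required.

Large Employer License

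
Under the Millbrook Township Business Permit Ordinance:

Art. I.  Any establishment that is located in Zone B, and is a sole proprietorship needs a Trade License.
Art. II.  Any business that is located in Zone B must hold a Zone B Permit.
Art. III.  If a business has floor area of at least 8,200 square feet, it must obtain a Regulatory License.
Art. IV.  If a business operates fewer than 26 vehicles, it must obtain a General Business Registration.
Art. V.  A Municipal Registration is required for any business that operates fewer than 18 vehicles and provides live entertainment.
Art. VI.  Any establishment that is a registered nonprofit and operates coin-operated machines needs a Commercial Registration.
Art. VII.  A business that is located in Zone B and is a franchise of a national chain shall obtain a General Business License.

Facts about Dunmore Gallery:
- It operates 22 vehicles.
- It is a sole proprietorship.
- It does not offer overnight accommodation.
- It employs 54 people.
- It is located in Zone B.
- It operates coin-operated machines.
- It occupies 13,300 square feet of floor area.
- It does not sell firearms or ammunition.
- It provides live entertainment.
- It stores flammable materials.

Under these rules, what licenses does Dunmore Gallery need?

Art. I. is located in Zone B; is a sole proprietorship → Trade License required.
Art. II. is located in Zone B → Zone B Permit required.
Art. III. floor area 13,300 square feet ≥ 8,200 square feet → Regulatory License required.
Art. IV. vehicles 22 < 26 → General Business Registration required.
Art. V. vehicles 22 ≥ 18; provides live entertainment → Municipal Registration not required.
Art. VI. is a sole proprietorship (not: is a registered nonprofit); operates coin-operated machines → Commercial Registration not required.
Art. VII. is located in Zone B; is a sole proprietorship (not: is a franchise of a national chain) → General Business License not required.

General Business Registration, Regulatory License, Trade License, Zone B Permit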